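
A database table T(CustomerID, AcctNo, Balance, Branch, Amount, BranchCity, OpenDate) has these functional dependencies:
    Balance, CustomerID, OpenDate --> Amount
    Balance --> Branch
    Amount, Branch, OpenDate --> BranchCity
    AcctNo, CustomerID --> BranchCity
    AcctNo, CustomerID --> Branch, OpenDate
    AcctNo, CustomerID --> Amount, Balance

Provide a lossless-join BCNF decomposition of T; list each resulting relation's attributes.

Candidate key of the original relation: {AcctNo, CustomerID}.
{AcctNo, Amount, Balance, Branch, BranchCity, CustomerID, OpenDate}: {Balance, CustomerID, OpenDate} determines {Amount, Balance, Branch, BranchCity, CustomerID, OpenDate} here but is not a superkey — split on Balance, CustomerID, OpenDate --> Amount, Branch, BranchCity, giving {Amount, Balance, Branch, BranchCity, CustomerID, OpenDate} and {AcctNo, Balance, CustomerID, OpenDate}.
{Amount, Balance, Branch, BranchCity, CustomerID, OpenDate}: {Balance} determines {Balance, Branch} here but is not a superkey — split on Balance --> Branch, giving {Balance, Branch} and {Amount, Balance, BranchCity, CustomerID, OpenDate}.
{Balance, Branch}: every determinant is a superkey — BCNF.
{Amount, Balance, BranchCity, CustomerID, OpenDate}: {Amount, Balance, OpenDate} determines {Amount, Balance, BranchCity, OpenDate} here but is not a superkey — split on Amount, Balance, OpenDate --> BranchCity, giving {Amount, Balance, BranchCity, OpenDate} and {Amount, Balance, CustomerID, OpenDate}.
{Amount, Balance, BranchCity, OpenDate}: every determinant is a superkey — BCNF.
{Amount, Balance, CustomerID, OpenDate}: every determinant is a superkey — BCNF.
{AcctNo, Balance, CustomerID, OpenDate}: every determinant is a superkey — BCNF.

{AcctNo, Balance, CustomerID, OpenDate}; {Amount, Balance, BranchCity, OpenDate}; {Amount, Balance, CustomerID, OpenDate}; {Balance, Branch}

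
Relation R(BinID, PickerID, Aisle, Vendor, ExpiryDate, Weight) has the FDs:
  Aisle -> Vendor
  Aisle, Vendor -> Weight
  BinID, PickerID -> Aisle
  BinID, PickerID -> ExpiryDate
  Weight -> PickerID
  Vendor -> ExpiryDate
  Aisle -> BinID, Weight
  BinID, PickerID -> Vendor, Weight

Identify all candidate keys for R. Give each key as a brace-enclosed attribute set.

{Aisle} is a candidate key since {Aisle}⁺ = {Aisle, BinID, ExpiryDate, PickerID, Vendor, Weight} covers every attribute.
{BinID, PickerID} is a candidate key since {BinID, PickerID}⁺ = {Aisle, BinID, ExpiryDate, PickerID, Vendor, Weight} covers every attribute.
{BinID, Weight} is a candidate key since {BinID, Weight}⁺ = {Aisle, BinID, ExpiryDate, PickerID, Vendor, Weight} covers every attribute.
No proper subset of any of these is a key, and no other minimal superkey exists.

{Aisle}, {BinID, PickerID}, {BinID, Weight}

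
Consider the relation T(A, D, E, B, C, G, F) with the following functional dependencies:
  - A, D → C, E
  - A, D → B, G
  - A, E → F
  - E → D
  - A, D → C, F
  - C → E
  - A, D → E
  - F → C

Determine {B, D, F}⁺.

Start with {B, D, F}.
F → C applies; add {C} → now {B, C, D, F}.
C → E applies; add {E} → now {B, C, D, E, F}.
No further FD applies.

{B, C, D, E, F}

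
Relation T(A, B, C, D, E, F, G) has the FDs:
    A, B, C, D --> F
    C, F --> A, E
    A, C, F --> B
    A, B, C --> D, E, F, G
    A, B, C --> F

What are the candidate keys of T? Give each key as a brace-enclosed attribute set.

{A, B, C}, {C, F}

Attributes never on any right-hand side: {C} — every candidate key must contain it.
{C, F}⁺ = {A, B, C, D, E, F, G}, which is every attribute, so {C, F} is a candidate key.
{A, B, C}⁺ = {A, B, C, D, E, F, G}, which is every attribute, so {A, B, C} is a candidate key.
These are minimal and exhaustive — every other superkey contains one of them.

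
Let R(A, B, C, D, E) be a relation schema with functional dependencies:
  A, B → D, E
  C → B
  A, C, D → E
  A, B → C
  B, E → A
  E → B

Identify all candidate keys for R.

{E} is a candidate key since {E}⁺ = {A, B, C, D, E} covers every attribute.
{A, B} is a candidate key since {A, B}⁺ = {A, B, C, D, E} covers every attribute.
{A, C} is a candidate key since {A, C}⁺ = {A, B, C, D, E} covers every attribute.
Any other superkey properly contains one of these, so there are no further candidate keys.

{A, B}, {A, C}, {E}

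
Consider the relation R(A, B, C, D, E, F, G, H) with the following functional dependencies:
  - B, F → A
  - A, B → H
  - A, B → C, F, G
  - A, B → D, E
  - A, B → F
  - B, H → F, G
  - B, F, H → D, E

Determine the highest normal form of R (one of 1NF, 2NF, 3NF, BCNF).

BCNF

Candidate keys: {A, B}, {B, F}, {B, H}. Prime attributes: {A, B, F, H}.
Every FD has a superkey on the left, so the relation is in BCNF.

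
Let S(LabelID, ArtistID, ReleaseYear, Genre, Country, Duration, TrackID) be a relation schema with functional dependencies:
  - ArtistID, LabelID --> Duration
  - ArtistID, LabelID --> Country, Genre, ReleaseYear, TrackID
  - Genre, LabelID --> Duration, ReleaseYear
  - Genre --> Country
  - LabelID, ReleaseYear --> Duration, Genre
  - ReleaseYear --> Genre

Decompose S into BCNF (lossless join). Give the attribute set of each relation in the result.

Candidate key of the original relation: {ArtistID, LabelID}.
In {ArtistID, Country, Duration, Genre, LabelID, ReleaseYear, TrackID}, {Genre, LabelID} is not a superkey ({Genre, LabelID}⁺ restricted to this set is {Country, Duration, Genre, LabelID, ReleaseYear}), so split on Genre, LabelID --> Country, Duration, ReleaseYear into {Country, Duration, Genre, LabelID, ReleaseYear} and {ArtistID, Genre, LabelID, TrackID}.
In {Country, Duration, Genre, LabelID, ReleaseYear}, {Genre} is not a superkey ({Genre}⁺ restricted to this set is {Country, Genre}), so split on Genre --> Country into {Country, Genre} and {Duration, Genre, LabelID, ReleaseYear}.
{Country, Genre} has no BCNF violation.
In {Duration, Genre, LabelID, ReleaseYear}, {ReleaseYear} is not a superkey ({ReleaseYear}⁺ restricted to this set is {Genre, ReleaseYear}), so split on ReleaseYear --> Genre into {Genre, ReleaseYear} and {Duration, LabelID, ReleaseYear}.
{Genre, ReleaseYear} has no BCNF violation.
{Duration, LabelID, ReleaseYear} has no BCNF violation.
{ArtistID, Genre, LabelID, TrackID} has no BCNF violation.

{ArtistID, Genre, LabelID, TrackID}; {Country, Genre}; {Duration, LabelID, ReleaseYear}; {Genre, ReleaseYear}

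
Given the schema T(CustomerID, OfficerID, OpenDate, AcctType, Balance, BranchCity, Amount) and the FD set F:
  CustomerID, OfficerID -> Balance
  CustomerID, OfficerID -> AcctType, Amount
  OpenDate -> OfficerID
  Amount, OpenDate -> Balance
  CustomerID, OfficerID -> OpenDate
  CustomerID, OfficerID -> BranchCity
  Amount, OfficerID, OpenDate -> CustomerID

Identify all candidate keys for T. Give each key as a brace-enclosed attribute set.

{Amount, OpenDate}, {CustomerID, OfficerID}, {CustomerID, OpenDate}

{Amount, OpenDate}⁺ = {AcctType, Amount, Balance, BranchCity, CustomerID, OfficerID, OpenDate}, which is every attribute, so {Amount, OpenDate} is a candidate key.
{CustomerID, OfficerID}⁺ = {AcctType, Amount, Balance, BranchCity, CustomerID, OfficerID, OpenDate}, which is every attribute, so {CustomerID, OfficerID} is a candidate key.
{CustomerID, OpenDate}⁺ = {AcctType, Amount, Balance, BranchCity, CustomerID, OfficerID, OpenDate}, which is every attribute, so {CustomerID, OpenDate} is a candidate key.
Any other superkey properly contains one of these, so there are no further candidate keys.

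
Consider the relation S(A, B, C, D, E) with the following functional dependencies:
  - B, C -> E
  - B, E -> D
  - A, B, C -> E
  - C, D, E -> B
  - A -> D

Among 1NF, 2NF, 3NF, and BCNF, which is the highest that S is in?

1NF

Candidate keys: {A, B, C}, {A, C, E}. Prime attributes: {A, B, C, E}.
B, C -> E: {B, C}⁺ = {B, C, D, E}, which is not all of the attributes, so the left side is not a superkey — BCNF is violated.
B, E -> D has non-prime {D} on the right and a non-superkey on the left, so 3NF fails.
The proper key subset {A} of {A, B, C} determines non-prime {D}, so the relation is not even in 2NF.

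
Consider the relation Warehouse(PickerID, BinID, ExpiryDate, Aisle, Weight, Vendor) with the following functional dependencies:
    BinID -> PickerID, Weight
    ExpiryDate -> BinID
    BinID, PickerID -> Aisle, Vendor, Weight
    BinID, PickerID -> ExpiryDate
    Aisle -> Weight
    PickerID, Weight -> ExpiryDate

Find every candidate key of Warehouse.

{BinID}⁺ = {Aisle, BinID, ExpiryDate, PickerID, Vendor, Weight}, which is every attribute, so {BinID} is a candidate key.
{ExpiryDate}⁺ = {Aisle, BinID, ExpiryDate, PickerID, Vendor, Weight}, which is every attribute, so {ExpiryDate} is a candidate key.
{Aisle, PickerID}⁺ = {Aisle, BinID, ExpiryDate, PickerID, Vendor, Weight}, which is every attribute, so {Aisle, PickerID} is a candidate key.
{PickerID, Weight}⁺ = {Aisle, BinID, ExpiryDate, PickerID, Vendor, Weight}, which is every attribute, so {PickerID, Weight} is a candidate key.
These are minimal and exhaustive — every other superkey contains one of them.

{Aisle, PickerID}, {BinID}, {ExpiryDate}, {PickerID, Weight}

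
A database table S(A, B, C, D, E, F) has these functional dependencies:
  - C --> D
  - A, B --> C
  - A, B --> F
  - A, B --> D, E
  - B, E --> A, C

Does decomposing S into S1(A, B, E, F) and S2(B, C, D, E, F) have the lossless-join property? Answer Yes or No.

S1 ∩ S2 = {B, E, F}; its closure under F is {A, B, C, D, E, F}.
This includes all of S1, so the common attributes are a superkey of S1 — the join is lossless.

Yes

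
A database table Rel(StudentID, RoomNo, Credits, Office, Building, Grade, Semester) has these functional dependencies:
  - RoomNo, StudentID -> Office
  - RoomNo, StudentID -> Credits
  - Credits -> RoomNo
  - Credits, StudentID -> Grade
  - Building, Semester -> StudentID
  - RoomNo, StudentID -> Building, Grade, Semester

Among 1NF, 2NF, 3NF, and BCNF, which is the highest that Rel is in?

3NF

Candidate keys: {Building, Credits, Semester}, {Building, RoomNo, Semester}, {Credits, StudentID}, {RoomNo, StudentID}. Prime attributes: {Building, Credits, RoomNo, Semester, StudentID}.
For Credits -> RoomNo we have {Credits}⁺ = {Credits, RoomNo}; {Credits} is not a superkey, so BCNF fails.
Its right-hand attributes {RoomNo} are all prime, as are those of every other non-superkey FD — the relation is in 3NF.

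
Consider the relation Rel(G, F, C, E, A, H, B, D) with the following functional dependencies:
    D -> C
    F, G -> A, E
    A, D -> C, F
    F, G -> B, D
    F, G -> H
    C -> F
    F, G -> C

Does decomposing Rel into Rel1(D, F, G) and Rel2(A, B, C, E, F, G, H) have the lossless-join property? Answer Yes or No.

Yes

Common attributes: {F, G}; their closure is {A, B, C, D, E, F, G, H}.
This includes all of Rel1, so the common attributes are a superkey of Rel1 — the join is lossless.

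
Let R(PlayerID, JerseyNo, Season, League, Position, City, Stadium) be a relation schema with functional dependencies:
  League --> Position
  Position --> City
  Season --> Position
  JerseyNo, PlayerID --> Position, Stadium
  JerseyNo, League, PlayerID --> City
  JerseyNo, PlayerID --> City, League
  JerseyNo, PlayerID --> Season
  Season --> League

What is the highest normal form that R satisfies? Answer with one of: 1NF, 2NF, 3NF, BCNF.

Candidate key: {JerseyNo, PlayerID}. Prime attributes: {JerseyNo, PlayerID}.
For League --> Position we have {League}⁺ = {City, League, Position}; {League} is not a superkey, so BCNF fails.
League --> Position has non-prime {Position} on the right and a non-superkey on the left, so 3NF fails.
No non-prime attribute depends on a proper subset of any candidate key, so 2NF holds.

2NF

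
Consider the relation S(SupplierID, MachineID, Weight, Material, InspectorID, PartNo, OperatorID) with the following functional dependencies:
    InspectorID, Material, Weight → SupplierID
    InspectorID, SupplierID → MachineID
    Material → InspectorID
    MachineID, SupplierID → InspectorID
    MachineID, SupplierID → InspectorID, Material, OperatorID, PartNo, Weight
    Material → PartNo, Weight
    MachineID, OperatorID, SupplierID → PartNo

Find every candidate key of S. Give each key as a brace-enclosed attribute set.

{InspectorID, SupplierID}, {MachineID, SupplierID}, {Material}

Closure of {Material} is {InspectorID, MachineID, Material, OperatorID, PartNo, SupplierID, Weight}, the whole schema; {Material} is a candidate key.
Closure of {InspectorID, SupplierID} is {InspectorID, MachineID, Material, OperatorID, PartNo, SupplierID, Weight}, the whole schema; {InspectorID, SupplierID} is a candidate key.
Closure of {MachineID, SupplierID} is {InspectorID, MachineID, Material, OperatorID, PartNo, SupplierID, Weight}, the whole schema; {MachineID, SupplierID} is a candidate key.
These are minimal and exhaustive — every other superkey contains one of them.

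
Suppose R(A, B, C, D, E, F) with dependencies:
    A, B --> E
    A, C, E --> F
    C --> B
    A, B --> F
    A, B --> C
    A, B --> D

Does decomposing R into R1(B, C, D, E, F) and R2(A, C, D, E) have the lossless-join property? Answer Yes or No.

Common attributes: {C, D, E}; their closure is {B, C, D, E}.
R1 ⊄ {B, C, D, E} and R2 ⊄ {B, C, D, E}, so the split is lossy.

No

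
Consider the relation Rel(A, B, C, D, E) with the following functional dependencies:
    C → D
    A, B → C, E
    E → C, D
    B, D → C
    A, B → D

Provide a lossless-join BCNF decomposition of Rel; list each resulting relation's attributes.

Candidate key of the original relation: {A, B}.
{A, B, C, D, E}: {C} determines {C, D} here but is not a superkey — split on C → D, giving {C, D} and {A, B, C, E}.
{C, D} is in BCNF.
{A, B, C, E}: {E} determines {C, E} here but is not a superkey — split on E → C, giving {C, E} and {A, B, E}.
{C, E} is in BCNF.
{A, B, E} is in BCNF.

{A, B, E}; {C, D}; {C, E}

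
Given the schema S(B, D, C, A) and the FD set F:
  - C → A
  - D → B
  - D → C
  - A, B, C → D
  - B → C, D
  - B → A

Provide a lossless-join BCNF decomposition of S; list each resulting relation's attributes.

{A, C}; {B, C, D}

Candidate keys of the original relation: {B}, {D}.
Within {A, B, C, D}: {C}⁺ ∩ {A, B, C, D} = {A, C}, not the whole set, so C → A violates BCNF; decompose into {A, C} and {B, C, D}.
{A, C}: every determinant is a superkey — BCNF.
{B, C, D}: every determinant is a superkey — BCNF.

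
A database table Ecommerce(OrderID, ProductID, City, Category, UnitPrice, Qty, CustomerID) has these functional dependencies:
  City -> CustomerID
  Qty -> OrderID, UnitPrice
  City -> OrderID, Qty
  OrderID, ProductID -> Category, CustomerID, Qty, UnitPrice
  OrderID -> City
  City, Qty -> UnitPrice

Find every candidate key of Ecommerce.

{City, ProductID}, {OrderID, ProductID}, {ProductID, Qty}

Attributes never on any right-hand side: {ProductID} — every candidate key must contain it.
{City, ProductID}⁺ = {Category, City, CustomerID, OrderID, ProductID, Qty, UnitPrice} — all of the relation — so {City, ProductID} is a candidate key.
{OrderID, ProductID}⁺ = {Category, City, CustomerID, OrderID, ProductID, Qty, UnitPrice} — all of the relation — so {OrderID, ProductID} is a candidate key.
{ProductID, Qty}⁺ = {Category, City, CustomerID, OrderID, ProductID, Qty, UnitPrice} — all of the relation — so {ProductID, Qty} is a candidate key.
No proper subset of any of these is a key, and no other minimal superkey exists.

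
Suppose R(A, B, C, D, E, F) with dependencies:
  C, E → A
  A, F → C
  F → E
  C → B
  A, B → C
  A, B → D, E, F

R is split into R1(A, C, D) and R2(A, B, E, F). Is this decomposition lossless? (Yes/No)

No

The shared attributes are {A} and {A}⁺ = {A}.
R1 ⊄ {A} and R2 ⊄ {A}, so the split is lossy.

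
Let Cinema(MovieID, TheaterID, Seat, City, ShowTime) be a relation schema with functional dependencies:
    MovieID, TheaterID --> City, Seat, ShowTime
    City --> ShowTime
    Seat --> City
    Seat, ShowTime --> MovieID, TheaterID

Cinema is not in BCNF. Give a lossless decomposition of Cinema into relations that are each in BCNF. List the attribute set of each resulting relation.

Candidate keys of the original relation: {MovieID, TheaterID}, {Seat}.
{City, MovieID, Seat, ShowTime, TheaterID}: {City} determines {City, ShowTime} here but is not a superkey — split on City --> ShowTime, giving {City, ShowTime} and {City, MovieID, Seat, TheaterID}.
{City, ShowTime}: every determinant is a superkey — BCNF.
{City, MovieID, Seat, TheaterID}: every determinant is a superkey — BCNF.

{City, MovieID, Seat, TheaterID}; {City, ShowTime}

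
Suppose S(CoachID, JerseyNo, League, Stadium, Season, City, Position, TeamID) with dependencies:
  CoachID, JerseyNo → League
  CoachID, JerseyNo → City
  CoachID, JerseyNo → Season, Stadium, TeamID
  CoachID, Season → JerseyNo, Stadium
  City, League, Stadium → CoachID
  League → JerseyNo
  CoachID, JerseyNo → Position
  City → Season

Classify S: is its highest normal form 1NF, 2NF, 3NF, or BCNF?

Candidate keys: {City, CoachID}, {City, League, Stadium}, {CoachID, JerseyNo}, {CoachID, League}, {CoachID, Season}. Prime attributes: {City, CoachID, JerseyNo, League, Season, Stadium}.
League → JerseyNo breaks BCNF: {League}⁺ = {JerseyNo, League}, so {League} is not a superkey.
Its right-hand attributes {JerseyNo} are all prime, as are those of every other non-superkey FD — the relation is in 3NF.

3NF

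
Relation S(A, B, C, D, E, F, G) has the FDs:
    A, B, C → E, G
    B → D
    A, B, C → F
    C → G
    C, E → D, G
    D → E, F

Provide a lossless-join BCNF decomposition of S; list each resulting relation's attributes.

Candidate key of the original relation: {A, B, C}.
Within {A, B, C, D, E, F, G}: {B}⁺ ∩ {A, B, C, D, E, F, G} = {B, D, E, F}, not the whole set, so B → D, E, F violates BCNF; decompose into {B, D, E, F} and {A, B, C, G}.
Within {B, D, E, F}: {D}⁺ ∩ {B, D, E, F} = {D, E, F}, not the whole set, so D → E, F violates BCNF; decompose into {D, E, F} and {B, D}.
{D, E, F} is in BCNF.
{B, D} is in BCNF.
Within {A, B, C, G}: {C}⁺ ∩ {A, B, C, G} = {C, G}, not the whole set, so C → G violates BCNF; decompose into {C, G} and {A, B, C}.
{C, G} is in BCNF.
{A, B, C} is in BCNF.

{A, B, C}; {B, D}; {C, G}; {D, E, F}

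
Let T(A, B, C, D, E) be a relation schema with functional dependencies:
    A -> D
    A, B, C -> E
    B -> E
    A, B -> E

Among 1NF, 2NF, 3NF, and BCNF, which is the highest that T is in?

Candidate key: {A, B, C}. Prime attributes: {A, B, C}.
A -> D breaks BCNF: {A}⁺ = {A, D}, so {A} is not a superkey.
A -> D determines the non-prime attribute {D} from a non-superkey — 3NF is violated.
Since {A} ⊂ {A, B, C} and {A}⁺ ⊇ {D} with {D} non-prime, there is a partial dependency; 2NF fails.

1NF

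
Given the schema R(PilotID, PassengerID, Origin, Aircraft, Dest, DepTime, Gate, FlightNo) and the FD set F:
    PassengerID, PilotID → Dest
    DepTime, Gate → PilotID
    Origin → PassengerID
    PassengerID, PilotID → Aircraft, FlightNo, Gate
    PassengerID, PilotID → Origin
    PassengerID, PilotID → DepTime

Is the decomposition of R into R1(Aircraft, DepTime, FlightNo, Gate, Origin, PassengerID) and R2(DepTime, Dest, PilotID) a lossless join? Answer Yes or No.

R1 ∩ R2 = {DepTime}; its closure under F is {DepTime}.
Neither R1 nor R2 is contained in that closure, so the decomposition is lossy.

No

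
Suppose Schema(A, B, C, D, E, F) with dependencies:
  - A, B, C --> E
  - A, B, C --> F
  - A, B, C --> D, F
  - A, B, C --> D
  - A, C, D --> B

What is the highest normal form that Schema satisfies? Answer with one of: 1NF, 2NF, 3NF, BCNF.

BCNF

Candidate keys: {A, B, C}, {A, C, D}. Prime attributes: {A, B, C, D}.
Each dependency's left side is a superkey — BCNF holds.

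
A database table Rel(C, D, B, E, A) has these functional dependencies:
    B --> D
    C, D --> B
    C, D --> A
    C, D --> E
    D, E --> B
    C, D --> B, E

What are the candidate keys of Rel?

{B, C}, {C, D}

Attributes never on any right-hand side: {C} — every candidate key must contain it.
Closure of {B, C} is {A, B, C, D, E}, the whole schema; {B, C} is a candidate key.
Closure of {C, D} is {A, B, C, D, E}, the whole schema; {C, D} is a candidate key.
These are minimal and exhaustive — every other superkey contains one of them.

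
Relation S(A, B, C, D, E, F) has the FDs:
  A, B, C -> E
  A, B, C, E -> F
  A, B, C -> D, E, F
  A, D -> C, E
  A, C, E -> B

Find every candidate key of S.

{A, B, C}, {A, C, E}, {A, D}

{A} never appears on the right of any FD, so every key must include it.
{A, D}⁺ = {A, B, C, D, E, F}, which is every attribute, so {A, D} is a candidate key.
{A, B, C}⁺ = {A, B, C, D, E, F}, which is every attribute, so {A, B, C} is a candidate key.
{A, C, E}⁺ = {A, B, C, D, E, F}, which is every attribute, so {A, C, E} is a candidate key.
Any other superkey properly contains one of these, so there are no further candidate keys.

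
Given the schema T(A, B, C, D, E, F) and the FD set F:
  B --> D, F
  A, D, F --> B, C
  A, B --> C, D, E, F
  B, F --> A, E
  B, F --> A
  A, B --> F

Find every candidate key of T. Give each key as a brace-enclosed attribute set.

{B} is a candidate key since {B}⁺ = {A, B, C, D, E, F} covers every attribute.
{A, D, F} is a candidate key since {A, D, F}⁺ = {A, B, C, D, E, F} covers every attribute.
These are minimal and exhaustive — every other superkey contains one of them.

{A, D, F}, {B}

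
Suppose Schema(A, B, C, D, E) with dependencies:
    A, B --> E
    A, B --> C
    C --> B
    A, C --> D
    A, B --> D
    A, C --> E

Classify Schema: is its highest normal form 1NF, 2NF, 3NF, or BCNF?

3NF

Candidate keys: {A, B}, {A, C}. Prime attributes: {A, B, C}.
C --> B: {C}⁺ = {B, C}, which is not all of the attributes, so the left side is not a superkey — BCNF is violated.
Its right-hand attributes {B} are all prime, as are those of every other non-superkey FD — the relation is in 3NF.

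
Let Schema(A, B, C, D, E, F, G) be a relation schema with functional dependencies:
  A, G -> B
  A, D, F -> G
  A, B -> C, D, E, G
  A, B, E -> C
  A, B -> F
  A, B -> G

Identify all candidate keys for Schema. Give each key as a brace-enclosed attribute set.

{A, B}, {A, D, F}, {A, G}

Attributes never on any right-hand side: {A} — every candidate key must contain it.
Closure of {A, B} is {A, B, C, D, E, F, G}, the whole schema; {A, B} is a candidate key.
Closure of {A, G} is {A, B, C, D, E, F, G}, the whole schema; {A, G} is a candidate key.
Closure of {A, D, F} is {A, B, C, D, E, F, G}, the whole schema; {A, D, F} is a candidate key.
Any other superkey properly contains one of these, so there are no further candidate keys.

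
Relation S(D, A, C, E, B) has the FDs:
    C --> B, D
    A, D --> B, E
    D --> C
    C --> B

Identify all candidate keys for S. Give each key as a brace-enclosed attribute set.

{A, C}, {A, D}

No FD produces {A}, so it must be in every candidate key.
{A, C}⁺ = {A, B, C, D, E} — all of the relation — so {A, C} is a candidate key.
{A, D}⁺ = {A, B, C, D, E} — all of the relation — so {A, D} is a candidate key.
Any other superkey properly contains one of these, so there are no further candidate keys.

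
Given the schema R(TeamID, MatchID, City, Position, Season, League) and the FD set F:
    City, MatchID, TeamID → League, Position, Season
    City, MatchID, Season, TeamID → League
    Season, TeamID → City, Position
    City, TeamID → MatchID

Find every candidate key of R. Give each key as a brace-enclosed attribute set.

{City, TeamID}, {Season, TeamID}

No FD produces {TeamID}, so it must be in every candidate key.
Closure of {City, TeamID} is {City, League, MatchID, Position, Season, TeamID}, the whole schema; {City, TeamID} is a candidate key.
Closure of {Season, TeamID} is {City, League, MatchID, Position, Season, TeamID}, the whole schema; {Season, TeamID} is a candidate key.
No proper subset of any of these is a key, and no other minimal superkey exists.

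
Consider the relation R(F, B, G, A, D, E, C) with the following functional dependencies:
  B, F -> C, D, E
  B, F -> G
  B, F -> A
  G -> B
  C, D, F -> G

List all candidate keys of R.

{F} never appears on the right of any FD, so every key must include it.
{B, F} is a candidate key since {B, F}⁺ = {A, B, C, D, E, F, G} covers every attribute.
{F, G} is a candidate key since {F, G}⁺ = {A, B, C, D, E, F, G} covers every attribute.
{C, D, F} is a candidate key since {C, D, F}⁺ = {A, B, C, D, E, F, G} covers every attribute.
No proper subset of any of these is a key, and no other minimal superkey exists.

{B, F}, {C, D, F}, {F, G}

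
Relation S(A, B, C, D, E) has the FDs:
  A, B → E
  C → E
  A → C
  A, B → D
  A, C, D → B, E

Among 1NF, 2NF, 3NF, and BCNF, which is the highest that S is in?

1NF

Candidate keys: {A, B}, {A, D}. Prime attributes: {A, B, D}.
C → E: {C}⁺ = {C, E}, which is not all of the attributes, so the left side is not a superkey — BCNF is violated.
Because {E} is non-prime and the left side of C → E is not a superkey, the relation is not in 3NF.
The proper key subset {A} of {A, B} determines non-prime {C, E}, so the relation is not even in 2NF.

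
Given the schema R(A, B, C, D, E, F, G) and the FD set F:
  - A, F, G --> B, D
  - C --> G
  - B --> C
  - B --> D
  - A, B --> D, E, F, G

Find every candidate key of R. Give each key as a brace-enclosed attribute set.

No FD produces {A}, so it must be in every candidate key.
Closure of {A, B} is {A, B, C, D, E, F, G}, the whole schema; {A, B} is a candidate key.
Closure of {A, C, F} is {A, B, C, D, E, F, G}, the whole schema; {A, C, F} is a candidate key.
Closure of {A, F, G} is {A, B, C, D, E, F, G}, the whole schema; {A, F, G} is a candidate key.
These are minimal and exhaustive — every other superkey contains one of them.

{A, B}, {A, C, F}, {A, F, G}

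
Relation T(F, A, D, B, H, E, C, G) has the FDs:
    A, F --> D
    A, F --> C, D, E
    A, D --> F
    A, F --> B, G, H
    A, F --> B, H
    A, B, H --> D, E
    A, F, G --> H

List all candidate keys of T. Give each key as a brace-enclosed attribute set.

{A} never appears on the right of any FD, so every key must include it.
Closure of {A, D} is {A, B, C, D, E, F, G, H}, the whole schema; {A, D} is a candidate key.
Closure of {A, F} is {A, B, C, D, E, F, G, H}, the whole schema; {A, F} is a candidate key.
Closure of {A, B, H} is {A, B, C, D, E, F, G, H}, the whole schema; {A, B, H} is a candidate key.
No proper subset of any of these is a key, and no other minimal superkey exists.

{A, B, H}, {A, D}, {A, F}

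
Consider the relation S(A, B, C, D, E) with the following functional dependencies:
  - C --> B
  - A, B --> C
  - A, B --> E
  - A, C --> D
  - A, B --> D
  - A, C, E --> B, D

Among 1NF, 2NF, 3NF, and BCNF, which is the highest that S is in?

Candidate keys: {A, B}, {A, C}. Prime attributes: {A, B, C}.
For C --> B we have {C}⁺ = {B, C}; {C} is not a superkey, so BCNF fails.
Since {B} ⊆ prime attributes and every other non-superkey FD also has a prime right side, the schema is in 3NF.

3NF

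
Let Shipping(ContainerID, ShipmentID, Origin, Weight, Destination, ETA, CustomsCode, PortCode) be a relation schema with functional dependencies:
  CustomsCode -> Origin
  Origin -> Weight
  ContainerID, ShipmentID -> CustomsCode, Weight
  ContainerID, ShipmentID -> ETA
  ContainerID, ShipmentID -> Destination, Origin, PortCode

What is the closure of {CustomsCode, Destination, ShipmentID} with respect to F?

Start with {CustomsCode, Destination, ShipmentID}.
CustomsCode -> Origin applies; add {Origin} → now {CustomsCode, Destination, Origin, ShipmentID}.
Origin -> Weight applies; add {Weight} → now {CustomsCode, Destination, Origin, ShipmentID, Weight}.
No further FD applies.

{CustomsCode, Destination, Origin, ShipmentID, Weight}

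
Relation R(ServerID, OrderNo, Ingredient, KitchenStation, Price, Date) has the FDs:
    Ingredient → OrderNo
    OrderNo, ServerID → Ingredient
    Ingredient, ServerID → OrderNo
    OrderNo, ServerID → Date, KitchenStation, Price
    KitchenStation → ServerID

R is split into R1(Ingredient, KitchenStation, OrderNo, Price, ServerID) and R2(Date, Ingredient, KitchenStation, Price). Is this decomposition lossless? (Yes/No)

Common attributes: {Ingredient, KitchenStation, Price}; their closure is {Date, Ingredient, KitchenStation, OrderNo, Price, ServerID}.
This includes all of R1, so the common attributes are a superkey of R1 — the join is lossless.

Yes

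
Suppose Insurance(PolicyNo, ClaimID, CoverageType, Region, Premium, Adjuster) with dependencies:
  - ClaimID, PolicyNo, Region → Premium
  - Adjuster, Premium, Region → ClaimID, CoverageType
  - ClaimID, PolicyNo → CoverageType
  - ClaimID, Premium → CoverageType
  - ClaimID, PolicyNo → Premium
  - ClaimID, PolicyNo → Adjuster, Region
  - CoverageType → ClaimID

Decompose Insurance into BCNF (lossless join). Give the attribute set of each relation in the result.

{Adjuster, ClaimID, Premium, Region}; {Adjuster, PolicyNo, Premium, Region}; {ClaimID, CoverageType}; {CoverageType, Premium}

Candidate keys of the original relation: {Adjuster, PolicyNo, Premium, Region}, {ClaimID, PolicyNo}, {CoverageType, PolicyNo}.
Within {Adjuster, ClaimID, CoverageType, PolicyNo, Premium, Region}: {Adjuster, Premium, Region}⁺ ∩ {Adjuster, ClaimID, CoverageType, PolicyNo, Premium, Region} = {Adjuster, ClaimID, CoverageType, Premium, Region}, not the whole set, so Adjuster, Premium, Region → ClaimID, CoverageType violates BCNF; decompose into {Adjuster, ClaimID, CoverageType, Premium, Region} and {Adjuster, PolicyNo, Premium, Region}.
Within {Adjuster, ClaimID, CoverageType, Premium, Region}: {ClaimID, Premium}⁺ ∩ {Adjuster, ClaimID, CoverageType, Premium, Region} = {ClaimID, CoverageType, Premium}, not the whole set, so ClaimID, Premium → CoverageType violates BCNF; decompose into {ClaimID, CoverageType, Premium} and {Adjuster, ClaimID, Premium, Region}.
Within {ClaimID, CoverageType, Premium}: {CoverageType}⁺ ∩ {ClaimID, CoverageType, Premium} = {ClaimID, CoverageType}, not the whole set, so CoverageType → ClaimID violates BCNF; decompose into {ClaimID, CoverageType} and {CoverageType, Premium}.
{ClaimID, CoverageType} is in BCNF.
{CoverageType, Premium} is in BCNF.
{Adjuster, ClaimID, Premium, Region} is in BCNF.
{Adjuster, PolicyNo, Premium, Region} is in BCNF.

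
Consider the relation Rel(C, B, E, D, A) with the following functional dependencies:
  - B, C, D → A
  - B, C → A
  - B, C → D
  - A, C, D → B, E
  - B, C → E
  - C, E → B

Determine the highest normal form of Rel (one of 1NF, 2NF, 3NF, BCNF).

Candidate keys: {A, C, D}, {B, C}, {C, E}. Prime attributes: {A, B, C, D, E}.
The left-hand side of every FD is a superkey, so BCNF is satisfied.

BCNF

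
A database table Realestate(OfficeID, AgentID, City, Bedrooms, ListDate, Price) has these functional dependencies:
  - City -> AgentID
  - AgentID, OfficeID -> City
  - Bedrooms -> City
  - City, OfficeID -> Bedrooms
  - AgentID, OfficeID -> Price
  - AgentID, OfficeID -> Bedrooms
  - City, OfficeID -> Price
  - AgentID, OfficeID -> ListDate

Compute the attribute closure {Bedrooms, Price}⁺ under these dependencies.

Start with {Bedrooms, Price}.
Bedrooms -> City applies; add {City} → now {Bedrooms, City, Price}.
City -> AgentID applies; add {AgentID} → now {AgentID, Bedrooms, City, Price}.
No further FD applies.

{AgentID, Bedrooms, City, Price}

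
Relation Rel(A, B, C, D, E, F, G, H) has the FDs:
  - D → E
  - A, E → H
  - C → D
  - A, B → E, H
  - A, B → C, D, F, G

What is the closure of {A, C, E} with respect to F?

Start with {A, C, E}.
A, E → H applies; add {H} → now {A, C, E, H}.
C → D applies; add {D} → now {A, C, D, E, H}.
No further FD applies.

{A, C, D, E, H}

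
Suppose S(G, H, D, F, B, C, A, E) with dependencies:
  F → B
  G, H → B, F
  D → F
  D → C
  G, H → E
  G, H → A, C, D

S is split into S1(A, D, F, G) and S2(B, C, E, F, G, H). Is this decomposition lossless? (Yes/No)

No

Common attributes: {F, G}; their closure is {B, F, G}.
S1 ⊄ {B, F, G} and S2 ⊄ {B, F, G}, so the split is lossy.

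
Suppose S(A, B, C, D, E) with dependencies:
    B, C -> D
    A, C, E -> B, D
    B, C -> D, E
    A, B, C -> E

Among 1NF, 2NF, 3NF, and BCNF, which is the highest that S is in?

1NF

Candidate keys: {A, B, C}, {A, C, E}. Prime attributes: {A, B, C, E}.
B, C -> D breaks BCNF: {B, C}⁺ = {B, C, D, E}, so {B, C} is not a superkey.
Because {D} is non-prime and the left side of B, C -> D is not a superkey, the relation is not in 3NF.
{B, C} is a proper subset of the key {A, B, C}, and {B, C}⁺ contains the non-prime attribute {D} — a partial dependency, so 2NF is violated.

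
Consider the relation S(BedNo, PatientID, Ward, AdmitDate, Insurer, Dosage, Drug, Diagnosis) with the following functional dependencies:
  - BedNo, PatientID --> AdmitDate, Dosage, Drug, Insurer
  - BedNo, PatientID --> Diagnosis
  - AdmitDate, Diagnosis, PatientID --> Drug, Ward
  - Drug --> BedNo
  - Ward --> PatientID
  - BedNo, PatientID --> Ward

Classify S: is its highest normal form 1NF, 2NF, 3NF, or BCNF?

3NF

Candidate keys: {AdmitDate, Diagnosis, PatientID}, {AdmitDate, Diagnosis, Ward}, {BedNo, PatientID}, {BedNo, Ward}, {Drug, PatientID}, {Drug, Ward}. Prime attributes: {AdmitDate, BedNo, Diagnosis, Drug, PatientID, Ward}.
Drug --> BedNo: {Drug}⁺ = {BedNo, Drug}, which is not all of the attributes, so the left side is not a superkey — BCNF is violated.
But every attribute on its right side ({BedNo}) is prime, and the same holds for every other non-superkey FD, so 3NF still holds.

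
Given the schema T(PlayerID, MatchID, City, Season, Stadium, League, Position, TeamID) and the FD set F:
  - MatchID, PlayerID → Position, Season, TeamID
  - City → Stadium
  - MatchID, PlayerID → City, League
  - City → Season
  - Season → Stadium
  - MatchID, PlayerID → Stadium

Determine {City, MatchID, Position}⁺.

{City, MatchID, Position, Season, Stadium}

Start with {City, MatchID, Position}.
City → Stadium applies; add {Stadium} → now {City, MatchID, Position, Stadium}.
City → Season applies; add {Season} → now {City, MatchID, Position, Season, Stadium}.
No further FD applies.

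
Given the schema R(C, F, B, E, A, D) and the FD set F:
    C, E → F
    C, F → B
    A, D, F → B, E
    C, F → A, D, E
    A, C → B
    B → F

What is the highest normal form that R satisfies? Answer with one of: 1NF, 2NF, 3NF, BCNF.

Candidate keys: {A, C}, {B, C}, {C, E}, {C, F}. Prime attributes: {A, B, C, E, F}.
A, D, F → B, E: {A, D, F}⁺ = {A, B, D, E, F}, which is not all of the attributes, so the left side is not a superkey — BCNF is violated.
Since {B, E} ⊆ prime attributes and every other non-superkey FD also has a prime right side, the schema is in 3NF.

3NF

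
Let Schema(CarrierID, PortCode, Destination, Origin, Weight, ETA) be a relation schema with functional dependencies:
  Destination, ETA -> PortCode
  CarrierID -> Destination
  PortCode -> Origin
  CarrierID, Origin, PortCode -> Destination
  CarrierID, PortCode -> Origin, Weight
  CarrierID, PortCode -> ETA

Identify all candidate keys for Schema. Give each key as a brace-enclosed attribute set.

{CarrierID, ETA}, {CarrierID, PortCode}

No FD produces {CarrierID}, so it must be in every candidate key.
{CarrierID, ETA}⁺ = {CarrierID, Destination, ETA, Origin, PortCode, Weight} — all of the relation — so {CarrierID, ETA} is a candidate key.
{CarrierID, PortCode}⁺ = {CarrierID, Destination, ETA, Origin, PortCode, Weight} — all of the relation — so {CarrierID, PortCode} is a candidate key.
These are minimal and exhaustive — every other superkey contains one of them.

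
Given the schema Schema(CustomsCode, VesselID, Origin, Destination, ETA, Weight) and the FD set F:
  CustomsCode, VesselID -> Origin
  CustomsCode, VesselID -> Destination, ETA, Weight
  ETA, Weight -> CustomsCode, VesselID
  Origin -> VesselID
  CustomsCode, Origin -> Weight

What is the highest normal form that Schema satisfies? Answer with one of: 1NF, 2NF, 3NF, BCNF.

3NF

Candidate keys: {CustomsCode, Origin}, {CustomsCode, VesselID}, {ETA, Weight}. Prime attributes: {CustomsCode, ETA, Origin, VesselID, Weight}.
Origin -> VesselID breaks BCNF: {Origin}⁺ = {Origin, VesselID}, so {Origin} is not a superkey.
But every attribute on its right side ({VesselID}) is prime, and the same holds for every other non-superkey FD, so 3NF still holds.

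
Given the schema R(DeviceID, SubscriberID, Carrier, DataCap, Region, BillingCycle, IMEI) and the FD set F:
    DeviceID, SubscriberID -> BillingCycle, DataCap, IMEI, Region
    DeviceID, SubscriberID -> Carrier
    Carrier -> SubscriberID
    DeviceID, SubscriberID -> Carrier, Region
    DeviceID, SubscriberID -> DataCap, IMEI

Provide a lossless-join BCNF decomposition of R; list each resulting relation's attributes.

Candidate keys of the original relation: {Carrier, DeviceID}, {DeviceID, SubscriberID}.
{BillingCycle, Carrier, DataCap, DeviceID, IMEI, Region, SubscriberID}: {Carrier} determines {Carrier, SubscriberID} here but is not a superkey — split on Carrier -> SubscriberID, giving {Carrier, SubscriberID} and {BillingCycle, Carrier, DataCap, DeviceID, IMEI, Region}.
{Carrier, SubscriberID} is in BCNF.
{BillingCycle, Carrier, DataCap, DeviceID, IMEI, Region} is in BCNF.

{BillingCycle, Carrier, DataCap, DeviceID, IMEI, Region}; {Carrier, SubscriberID}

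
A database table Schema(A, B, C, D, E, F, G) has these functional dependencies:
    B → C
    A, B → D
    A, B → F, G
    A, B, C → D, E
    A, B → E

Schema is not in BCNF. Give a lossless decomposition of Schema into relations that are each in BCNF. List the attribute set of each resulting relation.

{A, B, D, E, F, G}; {B, C}

Candidate key of the original relation: {A, B}.
In {A, B, C, D, E, F, G}, {B} is not a superkey ({B}⁺ restricted to this set is {B, C}), so split on B → C into {B, C} and {A, B, D, E, F, G}.
{B, C} has no BCNF violation.
{A, B, D, E, F, G} has no BCNF violation.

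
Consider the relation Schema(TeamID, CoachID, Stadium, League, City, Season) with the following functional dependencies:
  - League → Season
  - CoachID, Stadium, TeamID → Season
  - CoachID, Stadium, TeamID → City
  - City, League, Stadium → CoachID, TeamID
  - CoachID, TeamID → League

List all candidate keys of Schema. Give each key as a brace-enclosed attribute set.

Attributes never on any right-hand side: {Stadium} — every candidate key must contain it.
{City, League, Stadium}⁺ = {City, CoachID, League, Season, Stadium, TeamID}, which is every attribute, so {City, League, Stadium} is a candidate key.
{CoachID, Stadium, TeamID}⁺ = {City, CoachID, League, Season, Stadium, TeamID}, which is every attribute, so {CoachID, Stadium, TeamID} is a candidate key.
No proper subset of any of these is a key, and no other minimal superkey exists.

{City, League, Stadium}, {CoachID, Stadium, TeamID}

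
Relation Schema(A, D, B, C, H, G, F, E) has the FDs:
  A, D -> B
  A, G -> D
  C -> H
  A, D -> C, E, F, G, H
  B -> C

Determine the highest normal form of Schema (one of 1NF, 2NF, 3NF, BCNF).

Candidate keys: {A, D}, {A, G}. Prime attributes: {A, D, G}.
C -> H: {C}⁺ = {C, H}, which is not all of the attributes, so the left side is not a superkey — BCNF is violated.
C -> H determines the non-prime attribute {H} from a non-superkey — 3NF is violated.
Checking every proper subset of each key, none determines a non-prime attribute — 2NF is satisfied.

2NF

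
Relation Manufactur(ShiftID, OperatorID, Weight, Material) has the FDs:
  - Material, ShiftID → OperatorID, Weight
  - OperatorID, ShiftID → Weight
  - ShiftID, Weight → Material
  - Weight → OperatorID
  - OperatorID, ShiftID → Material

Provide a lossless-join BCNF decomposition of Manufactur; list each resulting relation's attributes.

Candidate keys of the original relation: {Material, ShiftID}, {OperatorID, ShiftID}, {ShiftID, Weight}.
In {Material, OperatorID, ShiftID, Weight}, {Weight} is not a superkey ({Weight}⁺ restricted to this set is {OperatorID, Weight}), so split on Weight → OperatorID into {OperatorID, Weight} and {Material, ShiftID, Weight}.
{OperatorID, Weight}: every determinant is a superkey — BCNF.
{Material, ShiftID, Weight}: every determinant is a superkey — BCNF.

{Material, ShiftID, Weight}; {OperatorID, Weight}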